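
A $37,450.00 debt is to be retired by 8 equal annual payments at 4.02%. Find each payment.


Formula: PMT = PV * r / (1 - (1+r)^(-n))
Denominator: 1 - (1 + 0.0402)^(-8) = 0.270433
Numerator: $37,450.00 * 0.0402 = 1505.49
PMT = 1505.49 / 0.270433 = $5,566.96

$5,566.96


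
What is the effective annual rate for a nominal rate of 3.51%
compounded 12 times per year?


Formula: EAR = (1 + r/m)^m - 1
Period rate: r/m = 0.0351 / 12 = 0.002925
Compounding: (1 + 0.002925)^12 = 1.03567
EAR = 1.03567 - 1 = 0.03567

0.03567


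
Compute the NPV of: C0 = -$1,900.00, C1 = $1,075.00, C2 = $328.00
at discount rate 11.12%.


Formula: NPV = C0 + C1/(1+r) + C2/(1+r)^2
Discount C1: $1,075.00 / (1 + 0.1112) = $967.42
Discount C2: $328.00 / (1 + 0.1112)^2 = $265.64
NPV = -$1,900.00 + $967.42 + $265.64 = -$666.94

-$666.94


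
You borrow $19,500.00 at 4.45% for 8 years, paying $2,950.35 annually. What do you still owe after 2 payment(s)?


Formula: Balance = PV*(1+r)^k - PMT*((1+r)^k - 1)/r
Growth: (1 + 0.0445)^2 = 1.09098
Accumulated factor: ((1+r)^k - 1)/r = 2.0445
Balance = $19,500.00 * 1.09098 - $2,950.35 * 2.0445
Balance = $15,242.12

$15,242.12


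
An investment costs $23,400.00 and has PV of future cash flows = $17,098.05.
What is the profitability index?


Formula: PI = PV(cash flows) / initial investment
Substituting: PI = $17,098.05 / $23,400.00
PI = 0.7307

0.7307


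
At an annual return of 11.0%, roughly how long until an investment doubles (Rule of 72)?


Formula: Years ≈ 72 / r
Substituting: Years ≈ 72 / 11.0
Years ≈ 6.5

6.5 years


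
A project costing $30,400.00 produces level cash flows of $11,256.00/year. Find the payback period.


Formula: Payback = investment / annual cash flow
Substituting: Payback = $30,400.00 / $11,256.00
Payback = 2.7008 years

2.7008 years


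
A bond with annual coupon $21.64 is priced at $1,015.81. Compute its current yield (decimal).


Formula: Current yield = annual coupon / price
Substituting: CY = $21.64 / $1,015.81
CY = 0.021303

0.021303


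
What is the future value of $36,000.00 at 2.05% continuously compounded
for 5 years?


Formula: FV = P * e^(r*t)
Exponent: r*t = 0.0205 * 5 = 0.1025
e^(0.1025) = 1.107937
FV = $36,000.00 * 1.107937 = $39,885.74

$39,885.74


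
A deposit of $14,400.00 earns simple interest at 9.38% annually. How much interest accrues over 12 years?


Formula: I = P * r * t
Substituting: I = $14,400.00 * 0.0938 * 12
Step: I = $14,400.00 * 1.1256
I = $16,208.64

$16,208.64


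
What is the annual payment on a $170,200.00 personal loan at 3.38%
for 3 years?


Formula: PMT = PV * r / (1 - (1+r)^(-n))
Denominator: 1 - (1 + 0.0338)^(-3) = 0.094913
Numerator: $170,200.00 * 0.0338 = 5752.76
PMT = 5752.76 / 0.094913 = $60,610.99

$60,610.99


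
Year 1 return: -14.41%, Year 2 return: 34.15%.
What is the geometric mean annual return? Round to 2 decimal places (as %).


Formula: Geometric mean = ((1+r1)*(1+r2))^(1/2) - 1
Product: (1 + -0.1441) * (1 + 0.3415) = 0.8559 * 1.3415 = 1.14819
Square root: 1.14819^0.5 = 1.071536
Geometric mean = 1.071536 - 1 = 0.071536
As percentage: 7.15%

7.15%


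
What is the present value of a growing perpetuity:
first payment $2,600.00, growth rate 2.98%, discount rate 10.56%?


Formula: PV = C / (r - g)
Spread: r - g = 0.1056 - 0.0298 = 0.0758
Substituting: PV = $2,600.00 / 0.0758
PV = $34,300.79

$34,300.79


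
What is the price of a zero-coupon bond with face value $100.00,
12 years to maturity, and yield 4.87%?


Formula: Price = FV / (1 + r)^n
Substituting: Price = $100.00 / (1 + 0.0487)^12
Discount factor: (1.0487)^12 = 1.769356
Price = $100.00 / 1.769356 = $56.52

$56.52


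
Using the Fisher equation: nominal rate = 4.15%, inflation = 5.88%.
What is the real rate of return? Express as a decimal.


Formula: (1 + r_real) = (1 + r_nom) / (1 + inflation)
Substituting: (1 + r_real) = 1.0415 / 1.0588
(1 + r_real) = 0.983661
r_real = 0.983661 - 1 = -0.016339

-0.016339


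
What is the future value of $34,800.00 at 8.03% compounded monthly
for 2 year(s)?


Formula: FV = P * (1 + r/m)^(m*t)
Period rate: r/m = 0.0803 / 12 = 0.006692
Total periods: m*t = 12 * 2 = 24
Growth factor: (1 + 0.006692)^24 = 1.173587
FV = $34,800.00 * 1.173587 = $40,840.83

$40,840.83


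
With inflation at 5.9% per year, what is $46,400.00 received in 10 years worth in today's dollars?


Formula: Real value = nominal / (1 + inflation)^years
Price level: (1 + 0.059)^10 = 1.774024
Real value = $46,400.00 / 1.774024 = $26,155.22

$26,155.22


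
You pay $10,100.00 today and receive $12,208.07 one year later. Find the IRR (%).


Formula: IRR = C1/C0 - 1
Substituting: IRR = $12,208.07 / $10,100.00 - 1
Ratio: 1.20872 - 1 = 0.20872
IRR = 20.872%

20.872%


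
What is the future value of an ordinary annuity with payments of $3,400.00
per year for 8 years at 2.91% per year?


Formula: FV = PMT * ((1+r)^n - 1) / r
Growth factor: (1 + 0.0291)^8 = 1.257942
Numerator: 1.257942 - 1 = 0.257942
FV = $3,400.00 * 0.257942 / 0.0291 = $30,137.56

$30,137.56


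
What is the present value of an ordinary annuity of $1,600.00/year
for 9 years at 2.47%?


Formula: PV = PMT * (1 - (1+r)^(-n)) / r
Discount factor: (1 + 0.0247)^(-9) = 0.802841
Bracket: 1 - 0.802841 = 0.197159
PV = $1,600.00 * 0.197159 / 0.0247 = $12,771.45

$12,771.45


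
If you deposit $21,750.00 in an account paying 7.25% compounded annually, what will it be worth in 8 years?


Formula: FV = P * (1 + r)^n
Substituting: FV = $21,750.00 * (1 + 0.0725)^8
Growth factor: (1.0725)^8 = 1.750566
FV = $21,750.00 * 1.750566 = $38,074.80

$38,074.80


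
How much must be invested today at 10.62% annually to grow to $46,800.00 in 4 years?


Formula: PV = FV / (1 + r)^n
Substituting: PV = $46,800.00 / (1 + 0.1062)^4
Discount factor: (1.1062)^4 = 1.497389
PV = $46,800.00 / 1.497389 = $31,254.41

$31,254.41


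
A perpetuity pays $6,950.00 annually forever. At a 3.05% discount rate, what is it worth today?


Formula: PV = C / r
Substituting: PV = $6,950.00 / 0.0305
PV = $227,868.85

$227,868.85


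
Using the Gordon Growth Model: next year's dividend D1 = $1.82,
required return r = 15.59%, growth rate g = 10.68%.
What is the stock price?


Formula: P = D1 / (r - g)
Spread: r - g = 0.1559 - 0.1068 = 0.0491
Substituting: P = $1.82 / 0.0491
P = $37.07

$37.07


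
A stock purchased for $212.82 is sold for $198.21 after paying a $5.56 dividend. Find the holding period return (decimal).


Formula: HPR = (P1 - P0 + D) / P0
Gain: $198.21 - $212.82 + $5.56 = -$9.05
HPR = -$9.05 / $212.82 = -0.0425

-0.0425


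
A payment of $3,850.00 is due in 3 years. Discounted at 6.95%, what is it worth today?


Formula: PV = FV / (1 + r)^n
Substituting: PV = $3,850.00 / (1 + 0.0695)^3
Discount factor: (1.0695)^3 = 1.223326
PV = $3,850.00 / 1.223326 = $3,147.16

$3,147.16


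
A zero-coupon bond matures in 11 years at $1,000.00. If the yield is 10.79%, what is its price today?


Formula: Price = FV / (1 + r)^n
Substituting: Price = $1,000.00 / (1 + 0.1079)^11
Discount factor: (1.1079)^11 = 3.086784
Price = $1,000.00 / 3.086784 = $323.96

$323.96


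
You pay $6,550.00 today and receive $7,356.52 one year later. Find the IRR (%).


Formula: IRR = C1/C0 - 1
Substituting: IRR = $7,356.52 / $6,550.00 - 1
Ratio: 1.123133 - 1 = 0.123133
IRR = 12.3133%

12.3133%


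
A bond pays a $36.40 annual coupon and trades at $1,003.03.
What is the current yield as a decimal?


Formula: Current yield = annual coupon / price
Substituting: CY = $36.40 / $1,003.03
CY = 0.03629

0.03629


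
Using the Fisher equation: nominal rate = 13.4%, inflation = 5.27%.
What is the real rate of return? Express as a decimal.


Formula: (1 + r_real) = (1 + r_nom) / (1 + inflation)
Substituting: (1 + r_real) = 1.134 / 1.0527
(1 + r_real) = 1.07723
r_real = 1.07723 - 1 = 0.07723

0.07723


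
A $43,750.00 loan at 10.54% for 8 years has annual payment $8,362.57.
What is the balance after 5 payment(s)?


Formula: Balance = PV*(1+r)^k - PMT*((1+r)^k - 1)/r
Growth: (1 + 0.1054)^5 = 1.650431
Accumulated factor: ((1+r)^k - 1)/r = 6.17107
Balance = $43,750.00 * 1.650431 - $8,362.57 * 6.17107
Balance = $20,600.34

$20,600.34


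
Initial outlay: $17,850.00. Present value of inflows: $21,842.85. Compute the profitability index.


Formula: PI = PV(cash flows) / initial investment
Substituting: PI = $21,842.85 / $17,850.00
PI = 1.2237

1.2237


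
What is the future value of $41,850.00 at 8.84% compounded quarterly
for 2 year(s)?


Formula: FV = P * (1 + r/m)^(m*t)
Period rate: r/m = 0.0884 / 4 = 0.0221
Total periods: m*t = 4 * 2 = 8
Growth factor: (1 + 0.0221)^8 = 1.191097
FV = $41,850.00 * 1.191097 = $49,847.41

$49,847.41


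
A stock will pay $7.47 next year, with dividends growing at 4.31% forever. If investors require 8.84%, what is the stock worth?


Formula: P = D1 / (r - g)
Spread: r - g = 0.0884 - 0.0431 = 0.0453
Substituting: P = $7.47 / 0.0453
P = $164.90

$164.90


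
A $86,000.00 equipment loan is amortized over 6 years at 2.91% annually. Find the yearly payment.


Formula: PMT = PV * r / (1 - (1+r)^(-n))
Denominator: 1 - (1 + 0.0291)^(-6) = 0.158112
Numerator: $86,000.00 * 0.0291 = 2502.6
PMT = 2502.6 / 0.158112 = $15,828.06

$15,828.06


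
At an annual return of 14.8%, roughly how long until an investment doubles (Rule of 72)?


Formula: Years ≈ 72 / r
Substituting: Years ≈ 72 / 14.8
Years ≈ 4.9

4.9 years


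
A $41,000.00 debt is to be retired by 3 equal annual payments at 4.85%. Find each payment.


Formula: PMT = PV * r / (1 - (1+r)^(-n))
Denominator: 1 - (1 + 0.0485)^(-3) = 0.13245
Numerator: $41,000.00 * 0.0485 = 1988.5
PMT = 1988.5 / 0.13245 = $15,013.25

$15,013.25


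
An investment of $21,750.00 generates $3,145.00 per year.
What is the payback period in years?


Formula: Payback = investment / annual cash flow
Substituting: Payback = $21,750.00 / $3,145.00
Payback = 6.9157 years

6.9157 years


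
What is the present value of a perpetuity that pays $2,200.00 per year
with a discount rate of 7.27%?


Formula: PV = C / r
Substituting: PV = $2,200.00 / 0.0727
PV = $30,261.35

$30,261.35


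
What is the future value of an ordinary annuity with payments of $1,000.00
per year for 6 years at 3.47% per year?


Formula: FV = PMT * ((1+r)^n - 1) / r
Growth factor: (1 + 0.0347)^6 = 1.227119
Numerator: 1.227119 - 1 = 0.227119
FV = $1,000.00 * 0.227119 / 0.0347 = $6,545.22

$6,545.22


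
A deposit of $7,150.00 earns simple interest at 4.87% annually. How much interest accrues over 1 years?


Formula: I = P * r * t
Substituting: I = $7,150.00 * 0.0487 * 1
Step: I = $7,150.00 * 0.0487
I = $348.21

$348.21


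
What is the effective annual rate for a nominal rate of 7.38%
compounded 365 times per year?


Formula: EAR = (1 + r/m)^m - 1
Period rate: r/m = 0.0738 / 365 = 0.000202
Compounding: (1 + 0.000202)^365 = 1.076583
EAR = 1.076583 - 1 = 0.076583

0.076583


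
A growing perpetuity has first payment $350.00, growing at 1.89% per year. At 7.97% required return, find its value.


Formula: PV = C / (r - g)
Spread: r - g = 0.0797 - 0.0189 = 0.0608
Substituting: PV = $350.00 / 0.0608
PV = $5,756.58

$5,756.58


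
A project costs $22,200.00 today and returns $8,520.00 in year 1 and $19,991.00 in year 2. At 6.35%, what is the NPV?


Formula: NPV = C0 + C1/(1+r) + C2/(1+r)^2
Discount C1: $8,520.00 / (1 + 0.0635) = $8,011.28
Discount C2: $19,991.00 / (1 + 0.0635)^2 = $17,675.00
NPV = -$22,200.00 + $8,011.28 + $17,675.00 = $3,486.29

$3,486.29


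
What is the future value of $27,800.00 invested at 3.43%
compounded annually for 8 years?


Formula: FV = P * (1 + r)^n
Substituting: FV = $27,800.00 * (1 + 0.0343)^8
Growth factor: (1.0343)^8 = 1.309701
FV = $27,800.00 * 1.309701 = $36,409.69

$36,409.69


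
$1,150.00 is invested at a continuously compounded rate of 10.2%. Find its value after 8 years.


Formula: FV = P * e^(r*t)
Exponent: r*t = 0.102 * 8 = 0.816
e^(0.816) = 2.261436
FV = $1,150.00 * 2.261436 = $2,600.65

$2,600.65


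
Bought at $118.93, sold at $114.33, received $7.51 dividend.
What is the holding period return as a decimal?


Formula: HPR = (P1 - P0 + D) / P0
Gain: $114.33 - $118.93 + $7.51 = $2.91
HPR = $2.91 / $118.93 = 0.0245

0.0245


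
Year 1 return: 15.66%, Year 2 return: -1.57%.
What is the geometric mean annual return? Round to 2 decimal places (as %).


Formula: Geometric mean = ((1+r1)*(1+r2))^(1/2) - 1
Product: (1 + 0.1566) * (1 + -0.0157) = 1.1566 * 0.9843 = 1.138441
Square root: 1.138441^0.5 = 1.066978
Geometric mean = 1.066978 - 1 = 0.066978
As percentage: 6.70%

6.70%


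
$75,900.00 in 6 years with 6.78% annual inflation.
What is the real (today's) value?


Formula: Real value = nominal / (1 + inflation)^years
Price level: (1 + 0.0678)^6 = 1.482312
Real value = $75,900.00 / 1.482312 = $51,203.81

$51,203.81


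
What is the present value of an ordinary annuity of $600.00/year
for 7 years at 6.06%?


Formula: PV = PMT * (1 - (1+r)^(-n)) / r
Discount factor: (1 + 0.0606)^(-7) = 0.662428
Bracket: 1 - 0.662428 = 0.337572
PV = $600.00 * 0.337572 / 0.0606 = $3,342.30

$3,342.30


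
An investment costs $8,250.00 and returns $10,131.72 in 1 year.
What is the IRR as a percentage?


Formula: IRR = C1/C0 - 1
Substituting: IRR = $10,131.72 / $8,250.00 - 1
Ratio: 1.228087 - 1 = 0.228087
IRR = 22.8087%

22.8087%


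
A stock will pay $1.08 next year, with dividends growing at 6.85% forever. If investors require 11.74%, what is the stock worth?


Formula: P = D1 / (r - g)
Spread: r - g = 0.1174 - 0.0685 = 0.0489
Substituting: P = $1.08 / 0.0489
P = $22.09

$22.09


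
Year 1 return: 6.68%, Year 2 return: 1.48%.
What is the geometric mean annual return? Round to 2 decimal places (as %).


Formula: Geometric mean = ((1+r1)*(1+r2))^(1/2) - 1
Product: (1 + 0.0668) * (1 + 0.0148) = 1.0668 * 1.0148 = 1.082589
Square root: 1.082589^0.5 = 1.040475
Geometric mean = 1.040475 - 1 = 0.040475
As percentage: 4.05%

4.05%


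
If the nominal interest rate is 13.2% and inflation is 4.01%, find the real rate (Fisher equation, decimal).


Formula: (1 + r_real) = (1 + r_nom) / (1 + inflation)
Substituting: (1 + r_real) = 1.132 / 1.0401
(1 + r_real) = 1.088357
r_real = 1.088357 - 1 = 0.088357

0.088357


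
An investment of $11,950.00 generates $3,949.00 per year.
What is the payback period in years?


Formula: Payback = investment / annual cash flow
Substituting: Payback = $11,950.00 / $3,949.00
Payback = 3.0261 years

3.0261 years


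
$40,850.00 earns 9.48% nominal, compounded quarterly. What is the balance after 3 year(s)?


Formula: FV = P * (1 + r/m)^(m*t)
Period rate: r/m = 0.0948 / 4 = 0.0237
Total periods: m*t = 4 * 3 = 12
Growth factor: (1 + 0.0237)^12 = 1.324562
FV = $40,850.00 * 1.324562 = $54,108.38

$54,108.38


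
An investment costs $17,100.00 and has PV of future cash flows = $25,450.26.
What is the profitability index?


Formula: PI = PV(cash flows) / initial investment
Substituting: PI = $25,450.26 / $17,100.00
PI = 1.4883

1.4883


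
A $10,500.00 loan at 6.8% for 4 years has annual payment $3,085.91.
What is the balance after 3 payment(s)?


Formula: Balance = PV*(1+r)^k - PMT*((1+r)^k - 1)/r
Growth: (1 + 0.068)^3 = 1.218186
Accumulated factor: ((1+r)^k - 1)/r = 3.208624
Balance = $10,500.00 * 1.218186 - $3,085.91 * 3.208624
Balance = $2,889.43

$2,889.43


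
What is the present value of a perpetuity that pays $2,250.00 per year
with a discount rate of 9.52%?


Formula: PV = C / r
Substituting: PV = $2,250.00 / 0.0952
PV = $23,634.45

$23,634.45


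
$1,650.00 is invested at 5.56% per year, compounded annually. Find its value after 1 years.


Formula: FV = P * (1 + r)^n
Substituting: FV = $1,650.00 * (1 + 0.0556)^1
Growth factor: (1.0556)^1 = 1.0556
FV = $1,650.00 * 1.0556 = $1,741.74

$1,741.74


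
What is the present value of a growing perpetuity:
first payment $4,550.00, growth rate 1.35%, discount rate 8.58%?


Formula: PV = C / (r - g)
Spread: r - g = 0.0858 - 0.0135 = 0.0723
Substituting: PV = $4,550.00 / 0.0723
PV = $62,932.23

$62,932.23


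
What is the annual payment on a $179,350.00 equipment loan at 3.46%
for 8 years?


Formula: PMT = PV * r / (1 - (1+r)^(-n))
Denominator: 1 - (1 + 0.0346)^(-8) = 0.238236
Numerator: $179,350.00 * 0.0346 = 6205.51
PMT = 6205.51 / 0.238236 = $26,047.70

$26,047.70


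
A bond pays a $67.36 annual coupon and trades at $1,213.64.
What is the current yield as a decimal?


Formula: Current yield = annual coupon / price
Substituting: CY = $67.36 / $1,213.64
CY = 0.055502

0.055502


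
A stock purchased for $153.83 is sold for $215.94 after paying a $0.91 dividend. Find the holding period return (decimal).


Formula: HPR = (P1 - P0 + D) / P0
Gain: $215.94 - $153.83 + $0.91 = $63.02
HPR = $63.02 / $153.83 = 0.4097

0.4097


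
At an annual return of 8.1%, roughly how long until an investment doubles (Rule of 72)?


Formula: Years ≈ 72 / r
Substituting: Years ≈ 72 / 8.1
Years ≈ 8.9

8.9 years


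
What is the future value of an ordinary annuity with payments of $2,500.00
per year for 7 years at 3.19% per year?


Formula: FV = PMT * ((1+r)^n - 1) / r
Growth factor: (1 + 0.0319)^7 = 1.245843
Numerator: 1.245843 - 1 = 0.245843
FV = $2,500.00 * 0.245843 / 0.0319 = $19,266.69

$19,266.69


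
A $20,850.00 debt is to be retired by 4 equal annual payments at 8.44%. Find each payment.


Formula: PMT = PV * r / (1 - (1+r)^(-n))
Denominator: 1 - (1 + 0.0844)^(-4) = 0.276827
Numerator: $20,850.00 * 0.0844 = 1759.74
PMT = 1759.74 / 0.276827 = $6,356.81

$6,356.81


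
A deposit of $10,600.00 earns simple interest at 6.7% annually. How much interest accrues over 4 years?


Formula: I = P * r * t
Substituting: I = $10,600.00 * 0.067 * 4
Step: I = $10,600.00 * 0.268
I = $2,840.80

$2,840.80


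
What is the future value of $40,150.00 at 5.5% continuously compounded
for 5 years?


Formula: FV = P * e^(r*t)
Exponent: r*t = 0.055 * 5 = 0.275
e^(0.275) = 1.316531
FV = $40,150.00 * 1.316531 = $52,858.71

$52,858.71


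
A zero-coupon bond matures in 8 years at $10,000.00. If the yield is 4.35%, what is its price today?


Formula: Price = FV / (1 + r)^n
Substituting: Price = $10,000.00 / (1 + 0.0435)^8
Discount factor: (1.0435)^8 = 1.405852
Price = $10,000.00 / 1.405852 = $7,113.12

$7,113.12


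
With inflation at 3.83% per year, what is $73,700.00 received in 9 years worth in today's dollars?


Formula: Real value = nominal / (1 + inflation)^years
Price level: (1 + 0.0383)^9 = 1.402509
Real value = $73,700.00 / 1.402509 = $52,548.68

$52,548.68


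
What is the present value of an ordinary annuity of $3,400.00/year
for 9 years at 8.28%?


Formula: PV = PMT * (1 - (1+r)^(-n)) / r
Discount factor: (1 + 0.0828)^(-9) = 0.488726
Bracket: 1 - 0.488726 = 0.511274
PV = $3,400.00 * 0.511274 / 0.0828 = $20,994.33

$20,994.33


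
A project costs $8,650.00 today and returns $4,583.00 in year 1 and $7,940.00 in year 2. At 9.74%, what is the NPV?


Formula: NPV = C0 + C1/(1+r) + C2/(1+r)^2
Discount C1: $4,583.00 / (1 + 0.0974) = $4,176.23
Discount C2: $7,940.00 / (1 + 0.0974)^2 = $6,593.11
NPV = -$8,650.00 + $4,176.23 + $6,593.11 = $2,119.35

$2,119.35


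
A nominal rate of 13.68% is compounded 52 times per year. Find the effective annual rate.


Formula: EAR = (1 + r/m)^m - 1
Period rate: r/m = 0.1368 / 52 = 0.002631
Compounding: (1 + 0.002631)^52 = 1.146393
EAR = 1.146393 - 1 = 0.146393

0.146393


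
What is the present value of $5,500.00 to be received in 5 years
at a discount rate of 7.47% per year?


Formula: PV = FV / (1 + r)^n
Substituting: PV = $5,500.00 / (1 + 0.0747)^5
Discount factor: (1.0747)^5 = 1.433627
PV = $5,500.00 / 1.433627 = $3,836.42

$3,836.42


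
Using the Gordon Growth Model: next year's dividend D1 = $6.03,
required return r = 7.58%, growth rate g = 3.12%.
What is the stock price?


Formula: P = D1 / (r - g)
Spread: r - g = 0.0758 - 0.0312 = 0.0446
Substituting: P = $6.03 / 0.0446
P = $135.20

$135.20


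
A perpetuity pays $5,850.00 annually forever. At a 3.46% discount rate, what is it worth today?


Formula: PV = C / r
Substituting: PV = $5,850.00 / 0.0346
PV = $169,075.14

$169,075.14


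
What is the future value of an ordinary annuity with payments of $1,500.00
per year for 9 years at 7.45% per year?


Formula: FV = PMT * ((1+r)^n - 1) / r
Growth factor: (1 + 0.0745)^9 = 1.909228
Numerator: 1.909228 - 1 = 0.909228
FV = $1,500.00 * 0.909228 / 0.0745 = $18,306.60

$18,306.60


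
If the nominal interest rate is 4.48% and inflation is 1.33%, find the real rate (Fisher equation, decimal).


Formula: (1 + r_real) = (1 + r_nom) / (1 + inflation)
Substituting: (1 + r_real) = 1.0448 / 1.0133
(1 + r_real) = 1.031087
r_real = 1.031087 - 1 = 0.031087

0.031087


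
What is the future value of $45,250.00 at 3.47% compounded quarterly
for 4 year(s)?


Formula: FV = P * (1 + r/m)^(m*t)
Period rate: r/m = 0.0347 / 4 = 0.008675
Total periods: m*t = 4 * 4 = 16
Growth factor: (1 + 0.008675)^16 = 1.148207
FV = $45,250.00 * 1.148207 = $51,956.36

$51,956.36


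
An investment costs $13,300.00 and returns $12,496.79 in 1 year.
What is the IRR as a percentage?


Formula: IRR = C1/C0 - 1
Substituting: IRR = $12,496.79 / $13,300.00 - 1
Ratio: 0.939608 - 1 = -0.060392
IRR = -6.0392%

-6.0392%


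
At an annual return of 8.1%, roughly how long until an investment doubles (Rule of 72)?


Formula: Years ≈ 72 / r
Substituting: Years ≈ 72 / 8.1
Years ≈ 8.9

8.9 years


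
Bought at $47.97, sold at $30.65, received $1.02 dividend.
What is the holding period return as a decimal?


Formula: HPR = (P1 - P0 + D) / P0
Gain: $30.65 - $47.97 + $1.02 = -$16.30
HPR = -$16.30 / $47.97 = -0.3398

-0.3398


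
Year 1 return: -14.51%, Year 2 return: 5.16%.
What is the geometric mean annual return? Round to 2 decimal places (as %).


Formula: Geometric mean = ((1+r1)*(1+r2))^(1/2) - 1
Product: (1 + -0.1451) * (1 + 0.0516) = 0.8549 * 1.0516 = 0.899013
Square root: 0.899013^0.5 = 0.948163
Geometric mean = 0.948163 - 1 = -0.051837
As percentage: -5.18%

-5.18%


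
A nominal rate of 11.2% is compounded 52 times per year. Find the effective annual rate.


Formula: EAR = (1 + r/m)^m - 1
Period rate: r/m = 0.112 / 52 = 0.002154
Compounding: (1 + 0.002154)^52 = 1.118378
EAR = 1.118378 - 1 = 0.118378

0.118378


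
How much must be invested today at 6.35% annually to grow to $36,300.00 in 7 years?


Formula: PV = FV / (1 + r)^n
Substituting: PV = $36,300.00 / (1 + 0.0635)^7
Discount factor: (1.0635)^7 = 1.53873
PV = $36,300.00 / 1.53873 = $23,590.88

$23,590.88


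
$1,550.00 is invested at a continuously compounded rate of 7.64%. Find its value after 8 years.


Formula: FV = P * e^(r*t)
Exponent: r*t = 0.0764 * 8 = 0.6112
e^(0.6112) = 1.842641
FV = $1,550.00 * 1.842641 = $2,856.09

$2,856.09


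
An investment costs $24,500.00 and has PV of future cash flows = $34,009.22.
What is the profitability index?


Formula: PI = PV(cash flows) / initial investment
Substituting: PI = $34,009.22 / $24,500.00
PI = 1.3881

1.3881


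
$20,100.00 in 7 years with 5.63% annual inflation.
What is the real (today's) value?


Formula: Real value = nominal / (1 + inflation)^years
Price level: (1 + 0.0563)^7 = 1.467273
Real value = $20,100.00 / 1.467273 = $13,698.88

$13,698.88


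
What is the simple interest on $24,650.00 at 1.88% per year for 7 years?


Formula: I = P * r * t
Substituting: I = $24,650.00 * 0.0188 * 7
Step: I = $24,650.00 * 0.1316
I = $3,243.94

$3,243.94


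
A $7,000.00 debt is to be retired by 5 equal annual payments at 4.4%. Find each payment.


Formula: PMT = PV * r / (1 - (1+r)^(-n))
Denominator: 1 - (1 + 0.044)^(-5) = 0.193698
Numerator: $7,000.00 * 0.044 = 308.0
PMT = 308.0 / 0.193698 = $1,590.10

$1,590.10


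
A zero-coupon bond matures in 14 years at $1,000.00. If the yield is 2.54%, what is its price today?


Formula: Price = FV / (1 + r)^n
Substituting: Price = $1,000.00 / (1 + 0.0254)^14
Discount factor: (1.0254)^14 = 1.420713
Price = $1,000.00 / 1.420713 = $703.87

$703.87


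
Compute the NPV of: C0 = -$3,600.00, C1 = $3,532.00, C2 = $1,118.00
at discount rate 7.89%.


Formula: NPV = C0 + C1/(1+r) + C2/(1+r)^2
Discount C1: $3,532.00 / (1 + 0.0789) = $3,273.70
Discount C2: $1,118.00 / (1 + 0.0789)^2 = $960.46
NPV = -$3,600.00 + $3,273.70 + $960.46 = $634.16

$634.16


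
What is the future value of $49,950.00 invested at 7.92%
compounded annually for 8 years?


Formula: FV = P * (1 + r)^n
Substituting: FV = $49,950.00 * (1 + 0.0792)^8
Growth factor: (1.0792)^8 = 1.83999
FV = $49,950.00 * 1.83999 = $91,907.51

$91,907.51


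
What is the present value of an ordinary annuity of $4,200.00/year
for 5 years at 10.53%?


Formula: PV = PMT * (1 - (1+r)^(-n)) / r
Discount factor: (1 + 0.1053)^(-5) = 0.606177
Bracket: 1 - 0.606177 = 0.393823
PV = $4,200.00 * 0.393823 / 0.1053 = $15,708.06

$15,708.06


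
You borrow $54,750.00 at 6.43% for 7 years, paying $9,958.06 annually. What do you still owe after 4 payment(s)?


Formula: Balance = PV*(1+r)^k - PMT*((1+r)^k - 1)/r
Growth: (1 + 0.0643)^4 = 1.283087
Accumulated factor: ((1+r)^k - 1)/r = 4.402604
Balance = $54,750.00 * 1.283087 - $9,958.06 * 4.402604
Balance = $26,407.64

$26,407.64


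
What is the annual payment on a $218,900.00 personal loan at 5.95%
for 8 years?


Formula: PMT = PV * r / (1 - (1+r)^(-n))
Denominator: 1 - (1 + 0.0595)^(-8) = 0.370215
Numerator: $218,900.00 * 0.0595 = 13024.55
PMT = 13024.55 / 0.370215 = $35,181.04

$35,181.04


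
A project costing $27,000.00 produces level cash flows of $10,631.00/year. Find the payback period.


Formula: Payback = investment / annual cash flow
Substituting: Payback = $27,000.00 / $10,631.00
Payback = 2.5397 years

2.5397 years


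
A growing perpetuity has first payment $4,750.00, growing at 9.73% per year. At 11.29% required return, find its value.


Formula: PV = C / (r - g)
Spread: r - g = 0.1129 - 0.0973 = 0.0156
Substituting: PV = $4,750.00 / 0.0156
PV = $304,487.18

$304,487.18


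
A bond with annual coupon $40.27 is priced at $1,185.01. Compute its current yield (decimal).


Formula: Current yield = annual coupon / price
Substituting: CY = $40.27 / $1,185.01
CY = 0.033983

0.033983


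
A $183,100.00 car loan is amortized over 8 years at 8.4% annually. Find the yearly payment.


Formula: PMT = PV * r / (1 - (1+r)^(-n))
Denominator: 1 - (1 + 0.084)^(-8) = 0.475476
Numerator: $183,100.00 * 0.084 = 15380.4
PMT = 15380.4 / 0.475476 = $32,347.41

$32,347.41


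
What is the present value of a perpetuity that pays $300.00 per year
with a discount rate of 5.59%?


Formula: PV = C / r
Substituting: PV = $300.00 / 0.0559
PV = $5,366.73

$5,366.73


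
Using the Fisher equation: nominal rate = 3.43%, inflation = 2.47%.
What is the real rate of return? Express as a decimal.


Formula: (1 + r_real) = (1 + r_nom) / (1 + inflation)
Substituting: (1 + r_real) = 1.0343 / 1.0247
(1 + r_real) = 1.009369
r_real = 1.009369 - 1 = 0.009369

0.009369


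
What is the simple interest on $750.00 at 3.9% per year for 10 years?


Formula: I = P * r * t
Substituting: I = $750.00 * 0.039 * 10
Step: I = $750.00 * 0.39
I = $292.50

$292.50


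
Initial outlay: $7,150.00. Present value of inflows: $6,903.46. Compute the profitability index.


Formula: PI = PV(cash flows) / initial investment
Substituting: PI = $6,903.46 / $7,150.00
PI = 0.9655

0.9655


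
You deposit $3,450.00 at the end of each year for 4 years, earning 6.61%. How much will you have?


Formula: FV = PMT * ((1+r)^n - 1) / r
Growth factor: (1 + 0.0661)^4 = 1.29179
Numerator: 1.29179 - 1 = 0.29179
FV = $3,450.00 * 0.29179 / 0.0661 = $15,229.56

$15,229.56


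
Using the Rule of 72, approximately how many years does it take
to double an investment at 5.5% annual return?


Formula: Years ≈ 72 / r
Substituting: Years ≈ 72 / 5.5
Years ≈ 13.1

13.1 years


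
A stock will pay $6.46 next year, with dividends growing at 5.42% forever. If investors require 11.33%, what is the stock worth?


Formula: P = D1 / (r - g)
Spread: r - g = 0.1133 - 0.0542 = 0.0591
Substituting: P = $6.46 / 0.0591
P = $109.31

$109.31


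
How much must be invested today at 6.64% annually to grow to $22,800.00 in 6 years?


Formula: PV = FV / (1 + r)^n
Substituting: PV = $22,800.00 / (1 + 0.0664)^6
Discount factor: (1.0664)^6 = 1.470689
PV = $22,800.00 / 1.470689 = $15,502.94

$15,502.94


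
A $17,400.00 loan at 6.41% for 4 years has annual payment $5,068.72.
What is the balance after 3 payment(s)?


Formula: Balance = PV*(1+r)^k - PMT*((1+r)^k - 1)/r
Growth: (1 + 0.0641)^3 = 1.20489
Accumulated factor: ((1+r)^k - 1)/r = 3.196409
Balance = $17,400.00 * 1.20489 - $5,068.72 * 3.196409
Balance = $4,763.38

$4,763.38


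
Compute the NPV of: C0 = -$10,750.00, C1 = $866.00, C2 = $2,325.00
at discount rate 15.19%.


Formula: NPV = C0 + C1/(1+r) + C2/(1+r)^2
Discount C1: $866.00 / (1 + 0.1519) = $751.80
Discount C2: $2,325.00 / (1 + 0.1519)^2 = $1,752.24
NPV = -$10,750.00 + $751.80 + $1,752.24 = -$8,245.96

-$8,245.96


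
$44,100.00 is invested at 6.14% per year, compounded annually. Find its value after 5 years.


Formula: FV = P * (1 + r)^n
Substituting: FV = $44,100.00 * (1 + 0.0614)^5
Growth factor: (1.0614)^5 = 1.347086
FV = $44,100.00 * 1.347086 = $59,406.51

$59,406.51


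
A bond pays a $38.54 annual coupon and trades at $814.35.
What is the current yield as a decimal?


Formula: Current yield = annual coupon / price
Substituting: CY = $38.54 / $814.35
CY = 0.047326

0.047326


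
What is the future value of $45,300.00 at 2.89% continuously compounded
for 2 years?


Formula: FV = P * e^(r*t)
Exponent: r*t = 0.0289 * 2 = 0.0578
e^(0.0578) = 1.059503
FV = $45,300.00 * 1.059503 = $47,995.49

$47,995.49


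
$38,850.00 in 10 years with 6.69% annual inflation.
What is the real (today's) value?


Formula: Real value = nominal / (1 + inflation)^years
Price level: (1 + 0.0669)^10 = 1.910896
Real value = $38,850.00 / 1.910896 = $20,330.77

$20,330.77


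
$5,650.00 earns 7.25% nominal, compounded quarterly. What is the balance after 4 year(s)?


Formula: FV = P * (1 + r/m)^(m*t)
Period rate: r/m = 0.0725 / 4 = 0.018125
Total periods: m*t = 4 * 4 = 16
Growth factor: (1 + 0.018125)^16 = 1.332962
FV = $5,650.00 * 1.332962 = $7,531.23

$7,531.23


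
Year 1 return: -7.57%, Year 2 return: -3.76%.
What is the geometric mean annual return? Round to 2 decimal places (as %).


Formula: Geometric mean = ((1+r1)*(1+r2))^(1/2) - 1
Product: (1 + -0.0757) * (1 + -0.0376) = 0.9243 * 0.9624 = 0.889546
Square root: 0.889546^0.5 = 0.943158
Geometric mean = 0.943158 - 1 = -0.056842
As percentage: -5.68%

-5.68%


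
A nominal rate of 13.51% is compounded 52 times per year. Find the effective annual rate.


Formula: EAR = (1 + r/m)^m - 1
Period rate: r/m = 0.1351 / 52 = 0.002598
Compounding: (1 + 0.002598)^52 = 1.144451
EAR = 1.144451 - 1 = 0.144451

0.144451


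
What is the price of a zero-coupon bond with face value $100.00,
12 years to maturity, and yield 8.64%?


Formula: Price = FV / (1 + r)^n
Substituting: Price = $100.00 / (1 + 0.0864)^12
Discount factor: (1.0864)^12 = 2.703193
Price = $100.00 / 2.703193 = $36.99

$36.99


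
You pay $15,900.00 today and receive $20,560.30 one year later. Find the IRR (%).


Formula: IRR = C1/C0 - 1
Substituting: IRR = $20,560.30 / $15,900.00 - 1
Ratio: 1.293101 - 1 = 0.293101
IRR = 29.3101%

29.3101%


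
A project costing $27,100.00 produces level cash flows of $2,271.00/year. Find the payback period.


Formula: Payback = investment / annual cash flow
Substituting: Payback = $27,100.00 / $2,271.00
Payback = 11.9331 years

11.9331 years


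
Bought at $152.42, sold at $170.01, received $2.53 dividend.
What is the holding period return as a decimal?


Formula: HPR = (P1 - P0 + D) / P0
Gain: $170.01 - $152.42 + $2.53 = $20.12
HPR = $20.12 / $152.42 = 0.132

0.132


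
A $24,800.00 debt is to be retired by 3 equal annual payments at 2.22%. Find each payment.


Formula: PMT = PV * r / (1 - (1+r)^(-n))
Denominator: 1 - (1 + 0.0222)^(-3) = 0.063749
Numerator: $24,800.00 * 0.0222 = 550.56
PMT = 550.56 / 0.063749 = $8,636.39

$8,636.39


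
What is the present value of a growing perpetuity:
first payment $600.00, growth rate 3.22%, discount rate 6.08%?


Formula: PV = C / (r - g)
Spread: r - g = 0.0608 - 0.0322 = 0.0286
Substituting: PV = $600.00 / 0.0286
PV = $20,979.02

$20,979.02


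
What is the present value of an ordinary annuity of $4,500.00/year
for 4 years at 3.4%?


Formula: PV = PMT * (1 - (1+r)^(-n)) / r
Discount factor: (1 + 0.034)^(-4) = 0.874818
Bracket: 1 - 0.874818 = 0.125182
PV = $4,500.00 * 0.125182 / 0.034 = $16,568.17

$16,568.17


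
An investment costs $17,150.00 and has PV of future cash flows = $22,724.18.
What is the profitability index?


Formula: PI = PV(cash flows) / initial investment
Substituting: PI = $22,724.18 / $17,150.00
PI = 1.325

1.325


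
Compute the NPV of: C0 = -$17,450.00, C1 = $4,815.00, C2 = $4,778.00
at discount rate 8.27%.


Formula: NPV = C0 + C1/(1+r) + C2/(1+r)^2
Discount C1: $4,815.00 / (1 + 0.0827) = $4,447.22
Discount C2: $4,778.00 / (1 + 0.0827)^2 = $4,075.96
NPV = -$17,450.00 + $4,447.22 + $4,075.96 = -$8,926.83

-$8,926.83


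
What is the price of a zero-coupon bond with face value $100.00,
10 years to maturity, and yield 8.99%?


Formula: Price = FV / (1 + r)^n
Substituting: Price = $100.00 / (1 + 0.0899)^10
Discount factor: (1.0899)^10 = 2.365193
Price = $100.00 / 2.365193 = $42.28

$42.28


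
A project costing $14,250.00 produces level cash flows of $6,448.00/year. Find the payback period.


Formula: Payback = investment / annual cash flow
Substituting: Payback = $14,250.00 / $6,448.00
Payback = 2.21 years

2.21 years


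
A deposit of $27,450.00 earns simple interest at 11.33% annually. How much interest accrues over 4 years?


Formula: I = P * r * t
Substituting: I = $27,450.00 * 0.1133 * 4
Step: I = $27,450.00 * 0.4532
I = $12,440.34

$12,440.34


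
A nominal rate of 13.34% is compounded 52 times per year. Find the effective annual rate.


Formula: EAR = (1 + r/m)^m - 1
Period rate: r/m = 0.1334 / 52 = 0.002565
Compounding: (1 + 0.002565)^52 = 1.142512
EAR = 1.142512 - 1 = 0.142512

0.142512


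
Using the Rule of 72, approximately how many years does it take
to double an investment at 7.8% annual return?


Formula: Years ≈ 72 / r
Substituting: Years ≈ 72 / 7.8
Years ≈ 9.2

9.2 years


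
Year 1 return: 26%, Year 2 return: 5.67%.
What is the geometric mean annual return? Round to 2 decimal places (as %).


Formula: Geometric mean = ((1+r1)*(1+r2))^(1/2) - 1
Product: (1 + 0.26) * (1 + 0.0567) = 1.26 * 1.0567 = 1.331442
Square root: 1.331442^0.5 = 1.153881
Geometric mean = 1.153881 - 1 = 0.153881
As percentage: 15.39%

15.39%


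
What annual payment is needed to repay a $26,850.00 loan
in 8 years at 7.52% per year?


Formula: PMT = PV * r / (1 - (1+r)^(-n))
Denominator: 1 - (1 + 0.0752)^(-8) = 0.440132
Numerator: $26,850.00 * 0.0752 = 2019.12
PMT = 2019.12 / 0.440132 = $4,587.54

$4,587.54


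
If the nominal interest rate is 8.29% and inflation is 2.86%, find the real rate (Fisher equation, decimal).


Formula: (1 + r_real) = (1 + r_nom) / (1 + inflation)
Substituting: (1 + r_real) = 1.0829 / 1.0286
(1 + r_real) = 1.05279
r_real = 1.05279 - 1 = 0.05279

0.05279


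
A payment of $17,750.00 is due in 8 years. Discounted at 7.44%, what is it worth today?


Formula: PV = FV / (1 + r)^n
Substituting: PV = $17,750.00 / (1 + 0.0744)^8
Discount factor: (1.0744)^8 = 1.77553
PV = $17,750.00 / 1.77553 = $9,997.02

$9,997.02


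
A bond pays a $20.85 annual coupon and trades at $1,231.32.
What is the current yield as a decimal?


Formula: Current yield = annual coupon / price
Substituting: CY = $20.85 / $1,231.32
CY = 0.016933

0.016933


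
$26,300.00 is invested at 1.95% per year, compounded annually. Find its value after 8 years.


Formula: FV = P * (1 + r)^n
Substituting: FV = $26,300.00 * (1 + 0.0195)^8
Growth factor: (1.0195)^8 = 1.167073
FV = $26,300.00 * 1.167073 = $30,694.01

$30,694.01


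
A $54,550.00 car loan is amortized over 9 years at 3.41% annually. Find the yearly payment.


Formula: PMT = PV * r / (1 - (1+r)^(-n))
Denominator: 1 - (1 + 0.0341)^(-9) = 0.260502
Numerator: $54,550.00 * 0.0341 = 1860.155
PMT = 1860.155 / 0.260502 = $7,140.66

$7,140.66


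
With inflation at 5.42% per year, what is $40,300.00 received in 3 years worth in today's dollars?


Formula: Real value = nominal / (1 + inflation)^years
Price level: (1 + 0.0542)^3 = 1.171572
Real value = $40,300.00 / 1.171572 = $34,398.22

$34,398.22


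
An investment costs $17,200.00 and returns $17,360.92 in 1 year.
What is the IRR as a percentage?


Formula: IRR = C1/C0 - 1
Substituting: IRR = $17,360.92 / $17,200.00 - 1
Ratio: 1.009356 - 1 = 0.009356
IRR = 0.9356%

0.9356%


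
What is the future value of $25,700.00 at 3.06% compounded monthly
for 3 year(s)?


Formula: FV = P * (1 + r/m)^(m*t)
Period rate: r/m = 0.0306 / 12 = 0.00255
Total periods: m*t = 12 * 3 = 36
Growth factor: (1 + 0.00255)^36 = 1.096017
FV = $25,700.00 * 1.096017 = $28,167.65

$28,167.65


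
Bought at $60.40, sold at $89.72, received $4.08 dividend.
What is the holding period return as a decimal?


Formula: HPR = (P1 - P0 + D) / P0
Gain: $89.72 - $60.40 + $4.08 = $33.40
HPR = $33.40 / $60.40 = 0.553

0.553


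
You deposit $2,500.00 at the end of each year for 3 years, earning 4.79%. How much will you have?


Formula: FV = PMT * ((1+r)^n - 1) / r
Growth factor: (1 + 0.0479)^3 = 1.150693
Numerator: 1.150693 - 1 = 0.150693
FV = $2,500.00 * 0.150693 / 0.0479 = $7,864.99

$7,864.99


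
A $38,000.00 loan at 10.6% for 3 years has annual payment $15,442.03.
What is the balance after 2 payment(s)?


Formula: Balance = PV*(1+r)^k - PMT*((1+r)^k - 1)/r
Growth: (1 + 0.106)^2 = 1.223236
Accumulated factor: ((1+r)^k - 1)/r = 2.106
Balance = $38,000.00 * 1.223236 - $15,442.03 * 2.106
Balance = $13,962.05

$13,962.05


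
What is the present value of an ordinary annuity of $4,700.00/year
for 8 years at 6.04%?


Formula: PV = PMT * (1 - (1+r)^(-n)) / r
Discount factor: (1 + 0.0604)^(-8) = 0.625522
Bracket: 1 - 0.625522 = 0.374478
PV = $4,700.00 * 0.374478 / 0.0604 = $29,139.88

$29,139.88


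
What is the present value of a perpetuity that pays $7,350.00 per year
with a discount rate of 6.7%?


Formula: PV = C / r
Substituting: PV = $7,350.00 / 0.067
PV = $109,701.49

$109,701.49


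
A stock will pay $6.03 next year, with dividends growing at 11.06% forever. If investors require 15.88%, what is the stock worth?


Formula: P = D1 / (r - g)
Spread: r - g = 0.1588 - 0.1106 = 0.0482
Substituting: P = $6.03 / 0.0482
P = $125.10

$125.10


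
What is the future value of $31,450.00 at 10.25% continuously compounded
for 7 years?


Formula: FV = P * e^(r*t)
Exponent: r*t = 0.1025 * 7 = 0.7175
e^(0.7175) = 2.049304
FV = $31,450.00 * 2.049304 = $64,450.60

$64,450.60


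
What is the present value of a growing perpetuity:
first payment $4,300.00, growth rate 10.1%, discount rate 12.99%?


Formula: PV = C / (r - g)
Spread: r - g = 0.1299 - 0.101 = 0.0289
Substituting: PV = $4,300.00 / 0.0289
PV = $148,788.93

$148,788.93


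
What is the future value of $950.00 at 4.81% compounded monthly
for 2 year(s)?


Formula: FV = P * (1 + r/m)^(m*t)
Period rate: r/m = 0.0481 / 12 = 0.004008
Total periods: m*t = 12 * 2 = 24
Growth factor: (1 + 0.004008)^24 = 1.100768
FV = $950.00 * 1.100768 = $1,045.73

$1,045.73
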